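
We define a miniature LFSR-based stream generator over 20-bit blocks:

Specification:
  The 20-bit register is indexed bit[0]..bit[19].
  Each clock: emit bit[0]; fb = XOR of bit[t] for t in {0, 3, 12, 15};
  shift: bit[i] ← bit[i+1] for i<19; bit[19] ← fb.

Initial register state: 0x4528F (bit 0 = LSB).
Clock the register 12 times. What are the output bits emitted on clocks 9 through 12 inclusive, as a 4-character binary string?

reg_0 = 0x4528F
clock 1: out=1, reg = 0xA2947
clock 2: out=1, reg = 0xD14A3
clock 3: out=1, reg = 0x68A51
clock 4: out=1, reg = 0x34528
clock 5: out=0, reg = 0x9A294
clock 6: out=0, reg = 0xCD14A
clock 7: out=0, reg = 0xE68A5
clock 8: out=1, reg = 0xF3452
clock 9: out=0, reg = 0xF9A29
clock 10: out=1, reg = 0x7CD14
clock 11: out=0, reg = 0xBE68A
clock 12: out=0, reg = 0x5F345

0100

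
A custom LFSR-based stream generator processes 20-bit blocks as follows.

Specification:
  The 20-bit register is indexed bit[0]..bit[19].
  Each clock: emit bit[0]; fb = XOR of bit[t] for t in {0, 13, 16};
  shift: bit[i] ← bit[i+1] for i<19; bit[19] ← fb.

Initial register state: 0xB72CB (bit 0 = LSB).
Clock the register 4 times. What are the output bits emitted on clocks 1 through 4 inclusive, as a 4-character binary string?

reg_0 = 0xB72CB
clock 1: out=1, reg = 0xDB965
clock 2: out=1, reg = 0xEDCB2
clock 3: out=0, reg = 0x76E59
clock 4: out=1, reg = 0xBB72C

1101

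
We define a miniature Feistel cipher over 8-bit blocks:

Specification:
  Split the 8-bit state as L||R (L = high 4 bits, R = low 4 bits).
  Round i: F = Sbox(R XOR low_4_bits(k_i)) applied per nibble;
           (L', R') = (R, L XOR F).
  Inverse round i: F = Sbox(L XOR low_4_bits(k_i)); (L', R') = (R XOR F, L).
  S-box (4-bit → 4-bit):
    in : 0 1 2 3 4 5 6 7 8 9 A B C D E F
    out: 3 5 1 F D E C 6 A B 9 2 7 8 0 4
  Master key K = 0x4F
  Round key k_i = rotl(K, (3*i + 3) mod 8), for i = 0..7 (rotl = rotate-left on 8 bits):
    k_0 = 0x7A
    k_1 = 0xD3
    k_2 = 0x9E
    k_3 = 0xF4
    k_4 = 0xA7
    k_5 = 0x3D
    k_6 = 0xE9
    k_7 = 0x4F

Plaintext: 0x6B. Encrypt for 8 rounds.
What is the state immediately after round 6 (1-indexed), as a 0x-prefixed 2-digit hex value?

s_0 = plaintext = 0x6B
s_1 = Round(s_0, k_0) = 0xB3
s_2 = Round(s_1, k_1) = 0x38
s_3 = Round(s_2, k_2) = 0x8F
s_4 = Round(s_3, k_3) = 0xFA
s_5 = Round(s_4, k_4) = 0xA7
s_6 = Round(s_5, k_5) = 0x73
s_7 = Round(s_6, k_6) = 0x3E
s_8 = Round(s_7, k_7) = 0xE6

0x73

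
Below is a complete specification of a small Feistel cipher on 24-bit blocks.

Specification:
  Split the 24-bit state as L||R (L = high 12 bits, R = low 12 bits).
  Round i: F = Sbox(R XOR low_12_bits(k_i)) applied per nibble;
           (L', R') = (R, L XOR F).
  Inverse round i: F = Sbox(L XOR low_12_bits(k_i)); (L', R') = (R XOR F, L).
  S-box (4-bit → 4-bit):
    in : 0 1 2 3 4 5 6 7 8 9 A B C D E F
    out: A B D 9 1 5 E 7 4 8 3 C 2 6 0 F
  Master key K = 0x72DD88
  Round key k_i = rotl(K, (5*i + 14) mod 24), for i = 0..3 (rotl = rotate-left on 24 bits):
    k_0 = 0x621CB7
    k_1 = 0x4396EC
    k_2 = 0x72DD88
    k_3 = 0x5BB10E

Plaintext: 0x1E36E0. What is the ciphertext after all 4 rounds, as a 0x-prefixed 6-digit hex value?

s_0 = plaintext = 0x1E36E0
s_1 = Round(s_0, k_0) = 0x6E02B4
s_2 = Round(s_1, k_1) = 0x2B47B4
s_3 = Round(s_2, k_2) = 0x7B4126
s_4 = Round(s_3, k_3) = 0x126D60

0x126D60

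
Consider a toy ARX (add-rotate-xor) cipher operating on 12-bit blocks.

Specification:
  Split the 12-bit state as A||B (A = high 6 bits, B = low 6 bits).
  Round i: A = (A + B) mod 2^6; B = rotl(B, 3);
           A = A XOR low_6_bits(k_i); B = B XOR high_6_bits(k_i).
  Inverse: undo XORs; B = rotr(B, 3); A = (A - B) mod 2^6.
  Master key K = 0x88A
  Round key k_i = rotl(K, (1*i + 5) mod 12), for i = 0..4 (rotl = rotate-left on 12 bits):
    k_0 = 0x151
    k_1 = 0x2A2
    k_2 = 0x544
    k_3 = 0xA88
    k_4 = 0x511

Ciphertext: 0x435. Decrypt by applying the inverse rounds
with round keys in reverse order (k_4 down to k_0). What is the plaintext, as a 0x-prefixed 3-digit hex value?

s_0 = ciphertext = 0x435
s_1 = InvRound(s_0, k_4) = 0xD4C
s_2 = InvRound(s_1, k_3) = 0x274
s_3 = InvRound(s_2, k_2) = 0x04C
s_4 = InvRound(s_3, k_1) = 0xCF0
s_5 = InvRound(s_4, k_0) = 0xD2E

0xD2E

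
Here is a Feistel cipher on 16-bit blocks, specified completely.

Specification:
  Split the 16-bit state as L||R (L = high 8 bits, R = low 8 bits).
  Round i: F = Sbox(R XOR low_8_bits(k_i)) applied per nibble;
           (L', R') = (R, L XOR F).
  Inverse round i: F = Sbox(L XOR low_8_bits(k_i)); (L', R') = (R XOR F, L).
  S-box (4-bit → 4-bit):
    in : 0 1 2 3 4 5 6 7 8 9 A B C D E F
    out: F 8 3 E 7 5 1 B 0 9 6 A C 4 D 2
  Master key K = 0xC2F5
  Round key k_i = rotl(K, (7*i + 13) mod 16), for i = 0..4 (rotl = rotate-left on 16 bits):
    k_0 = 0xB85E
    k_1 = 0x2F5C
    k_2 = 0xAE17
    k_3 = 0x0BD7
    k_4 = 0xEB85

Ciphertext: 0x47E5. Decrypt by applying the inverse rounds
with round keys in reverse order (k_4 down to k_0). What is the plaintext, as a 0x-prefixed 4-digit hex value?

s_0 = ciphertext = 0x47E5
s_1 = InvRound(s_0, k_4) = 0x2647
s_2 = InvRound(s_1, k_3) = 0x6F26
s_3 = InvRound(s_2, k_2) = 0x966F
s_4 = InvRound(s_3, k_1) = 0xA996
s_5 = InvRound(s_4, k_0) = 0xBDA9

0xBDA9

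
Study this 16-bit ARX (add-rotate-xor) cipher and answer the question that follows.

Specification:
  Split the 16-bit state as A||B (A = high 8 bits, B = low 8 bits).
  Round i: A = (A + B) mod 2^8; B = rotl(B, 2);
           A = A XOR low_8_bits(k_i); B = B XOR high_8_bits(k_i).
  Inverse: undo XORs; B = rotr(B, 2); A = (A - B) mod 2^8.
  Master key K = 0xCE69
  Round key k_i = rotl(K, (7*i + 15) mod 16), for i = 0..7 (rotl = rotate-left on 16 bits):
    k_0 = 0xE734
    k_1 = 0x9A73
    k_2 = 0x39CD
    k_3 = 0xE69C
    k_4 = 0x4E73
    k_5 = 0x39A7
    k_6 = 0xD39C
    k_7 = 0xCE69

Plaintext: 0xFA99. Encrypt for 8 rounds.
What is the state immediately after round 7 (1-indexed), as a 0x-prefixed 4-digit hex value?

0x8721

s_0 = plaintext = 0xFA99
s_1 = Round(s_0, k_0) = 0xA781
s_2 = Round(s_1, k_1) = 0x5B9C
s_3 = Round(s_2, k_2) = 0x3A4B
s_4 = Round(s_3, k_3) = 0x19CB
s_5 = Round(s_4, k_4) = 0x9761
s_6 = Round(s_5, k_5) = 0x5FBC
s_7 = Round(s_6, k_6) = 0x8721
s_8 = Round(s_7, k_7) = 0xC14A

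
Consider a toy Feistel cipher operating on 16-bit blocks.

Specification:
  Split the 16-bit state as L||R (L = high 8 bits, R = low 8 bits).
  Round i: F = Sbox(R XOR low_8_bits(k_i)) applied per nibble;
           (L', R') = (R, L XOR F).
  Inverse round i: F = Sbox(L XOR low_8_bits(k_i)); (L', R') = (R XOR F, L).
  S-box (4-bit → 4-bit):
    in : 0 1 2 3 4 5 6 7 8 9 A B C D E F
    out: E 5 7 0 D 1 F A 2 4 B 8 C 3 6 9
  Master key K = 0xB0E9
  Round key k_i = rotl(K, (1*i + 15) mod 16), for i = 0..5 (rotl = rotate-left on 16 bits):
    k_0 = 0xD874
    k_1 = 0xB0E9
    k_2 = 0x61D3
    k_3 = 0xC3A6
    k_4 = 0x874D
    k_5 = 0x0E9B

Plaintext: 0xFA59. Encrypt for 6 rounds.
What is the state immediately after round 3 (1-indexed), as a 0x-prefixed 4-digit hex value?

0xA724

s_0 = plaintext = 0xFA59
s_1 = Round(s_0, k_0) = 0x5989
s_2 = Round(s_1, k_1) = 0x89A7
s_3 = Round(s_2, k_2) = 0xA724
s_4 = Round(s_3, k_3) = 0x2480
s_5 = Round(s_4, k_4) = 0x80E7
s_6 = Round(s_5, k_5) = 0xE72C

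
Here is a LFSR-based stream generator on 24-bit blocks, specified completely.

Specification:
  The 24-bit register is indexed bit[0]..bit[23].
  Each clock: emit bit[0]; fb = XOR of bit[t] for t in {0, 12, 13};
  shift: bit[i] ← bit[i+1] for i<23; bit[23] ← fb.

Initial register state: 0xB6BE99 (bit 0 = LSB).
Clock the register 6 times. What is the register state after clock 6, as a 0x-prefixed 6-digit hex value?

reg_0 = 0xB6BE99
clock 1: out=1, reg = 0xDB5F4C
clock 2: out=0, reg = 0xEDAFA6
clock 3: out=0, reg = 0xF6D7D3
clock 4: out=1, reg = 0x7B6BE9
clock 5: out=1, reg = 0x3DB5F4
clock 6: out=0, reg = 0x1EDAFA

0x1EDAFA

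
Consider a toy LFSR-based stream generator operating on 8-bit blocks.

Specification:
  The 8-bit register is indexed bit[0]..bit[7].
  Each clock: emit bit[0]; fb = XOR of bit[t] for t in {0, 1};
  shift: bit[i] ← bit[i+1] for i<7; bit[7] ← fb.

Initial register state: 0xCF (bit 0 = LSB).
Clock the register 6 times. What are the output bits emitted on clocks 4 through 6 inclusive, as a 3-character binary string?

100

reg_0 = 0xCF
clock 1: out=1, reg = 0x67
clock 2: out=1, reg = 0x33
clock 3: out=1, reg = 0x19
clock 4: out=1, reg = 0x8C
clock 5: out=0, reg = 0x46
clock 6: out=0, reg = 0xA3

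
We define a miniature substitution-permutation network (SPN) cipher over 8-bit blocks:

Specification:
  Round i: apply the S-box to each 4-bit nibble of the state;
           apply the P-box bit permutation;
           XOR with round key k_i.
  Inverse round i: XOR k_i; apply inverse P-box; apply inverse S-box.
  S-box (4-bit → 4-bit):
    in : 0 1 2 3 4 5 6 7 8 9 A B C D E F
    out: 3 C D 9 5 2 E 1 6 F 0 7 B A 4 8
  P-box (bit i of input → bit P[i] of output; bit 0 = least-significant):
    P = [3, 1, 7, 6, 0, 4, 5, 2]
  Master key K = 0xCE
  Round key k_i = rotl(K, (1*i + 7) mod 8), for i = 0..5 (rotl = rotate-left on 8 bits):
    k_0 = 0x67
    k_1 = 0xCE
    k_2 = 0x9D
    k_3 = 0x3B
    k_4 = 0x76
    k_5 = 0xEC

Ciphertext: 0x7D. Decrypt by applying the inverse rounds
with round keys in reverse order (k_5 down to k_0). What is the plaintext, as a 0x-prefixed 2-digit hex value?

s_0 = ciphertext = 0x7D
s_1 = InvRound(s_0, k_5) = 0x0E
s_2 = InvRound(s_1, k_4) = 0x83
s_3 = InvRound(s_2, k_3) = 0x84
s_4 = InvRound(s_3, k_2) = 0x07
s_5 = InvRound(s_4, k_1) = 0x72
s_6 = InvRound(s_5, k_0) = 0xCA

0xCA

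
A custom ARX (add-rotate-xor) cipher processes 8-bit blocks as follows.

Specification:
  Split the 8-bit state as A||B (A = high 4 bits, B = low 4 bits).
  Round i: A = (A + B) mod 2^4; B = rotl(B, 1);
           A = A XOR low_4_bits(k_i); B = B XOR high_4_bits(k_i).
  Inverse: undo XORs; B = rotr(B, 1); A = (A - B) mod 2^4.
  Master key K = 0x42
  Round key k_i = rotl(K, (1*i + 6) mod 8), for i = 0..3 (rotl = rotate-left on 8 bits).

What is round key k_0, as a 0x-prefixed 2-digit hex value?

K = 0x42
k_0 = rotl(K, (1*0+6) mod 8) = rotl(K, 6) = 0x90

0x90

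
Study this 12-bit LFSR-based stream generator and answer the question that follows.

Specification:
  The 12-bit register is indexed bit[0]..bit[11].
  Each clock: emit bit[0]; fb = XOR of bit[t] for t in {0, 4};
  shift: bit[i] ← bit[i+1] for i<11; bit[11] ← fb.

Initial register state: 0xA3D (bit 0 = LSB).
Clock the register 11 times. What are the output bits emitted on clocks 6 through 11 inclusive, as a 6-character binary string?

100010

reg_0 = 0xA3D
clock 1: out=1, reg = 0x51E
clock 2: out=0, reg = 0xA8F
clock 3: out=1, reg = 0xD47
clock 4: out=1, reg = 0xEA3
clock 5: out=1, reg = 0xF51
clock 6: out=1, reg = 0x7A8
clock 7: out=0, reg = 0x3D4
clock 8: out=0, reg = 0x9EA
clock 9: out=0, reg = 0x4F5
clock 10: out=1, reg = 0x27A
clock 11: out=0, reg = 0x93D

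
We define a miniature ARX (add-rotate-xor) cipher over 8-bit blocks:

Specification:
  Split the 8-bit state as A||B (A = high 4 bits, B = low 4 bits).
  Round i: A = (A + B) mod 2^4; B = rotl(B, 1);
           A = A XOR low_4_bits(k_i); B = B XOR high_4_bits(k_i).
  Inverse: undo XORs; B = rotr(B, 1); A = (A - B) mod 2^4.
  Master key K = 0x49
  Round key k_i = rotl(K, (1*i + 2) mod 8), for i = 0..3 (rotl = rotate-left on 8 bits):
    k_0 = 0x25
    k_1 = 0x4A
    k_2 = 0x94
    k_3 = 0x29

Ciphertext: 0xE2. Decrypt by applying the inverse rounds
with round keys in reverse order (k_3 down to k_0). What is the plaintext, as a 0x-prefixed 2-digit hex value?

0x93

s_0 = ciphertext = 0xE2
s_1 = InvRound(s_0, k_3) = 0x70
s_2 = InvRound(s_1, k_2) = 0x7C
s_3 = InvRound(s_2, k_1) = 0x94
s_4 = InvRound(s_3, k_0) = 0x93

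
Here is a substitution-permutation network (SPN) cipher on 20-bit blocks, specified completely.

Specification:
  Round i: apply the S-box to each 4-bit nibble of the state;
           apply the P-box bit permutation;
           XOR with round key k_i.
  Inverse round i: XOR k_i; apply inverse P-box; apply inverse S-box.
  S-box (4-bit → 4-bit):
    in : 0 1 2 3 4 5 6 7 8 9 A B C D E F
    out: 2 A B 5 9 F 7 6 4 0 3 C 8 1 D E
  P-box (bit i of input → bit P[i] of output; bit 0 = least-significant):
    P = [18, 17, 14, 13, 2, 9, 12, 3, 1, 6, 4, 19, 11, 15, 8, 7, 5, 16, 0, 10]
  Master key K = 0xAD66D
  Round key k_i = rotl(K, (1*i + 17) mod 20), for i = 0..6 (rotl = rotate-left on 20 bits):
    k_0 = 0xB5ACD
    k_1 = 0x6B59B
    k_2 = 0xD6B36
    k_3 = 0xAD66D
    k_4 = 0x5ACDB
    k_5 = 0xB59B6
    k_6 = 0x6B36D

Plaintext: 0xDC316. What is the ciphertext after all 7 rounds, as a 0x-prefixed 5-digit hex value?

0x001BE

s_0 = plaintext = 0xDC316
s_1 = Round(s_0, k_0) = 0xD1877
s_2 = Round(s_1, k_1) = 0x4672B
s_3 = Round(s_2, k_2) = 0xD844A
s_4 = Round(s_3, k_3) = 0x4D743
s_5 = Round(s_4, k_4) = 0x1E0A7
s_6 = Round(s_5, k_5) = 0x81672
s_7 = Round(s_6, k_6) = 0x001BE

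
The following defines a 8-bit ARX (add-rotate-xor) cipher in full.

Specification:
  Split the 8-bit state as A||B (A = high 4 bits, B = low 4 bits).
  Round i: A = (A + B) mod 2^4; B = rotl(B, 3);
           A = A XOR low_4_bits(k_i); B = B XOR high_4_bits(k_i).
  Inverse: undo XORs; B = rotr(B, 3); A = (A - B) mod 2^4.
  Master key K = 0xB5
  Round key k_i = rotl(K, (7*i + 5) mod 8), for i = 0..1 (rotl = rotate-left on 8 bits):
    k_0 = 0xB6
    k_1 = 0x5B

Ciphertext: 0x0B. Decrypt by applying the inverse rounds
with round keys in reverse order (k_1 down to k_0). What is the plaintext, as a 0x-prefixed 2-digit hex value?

s_0 = ciphertext = 0x0B
s_1 = InvRound(s_0, k_1) = 0xED
s_2 = InvRound(s_1, k_0) = 0xCC

0xCC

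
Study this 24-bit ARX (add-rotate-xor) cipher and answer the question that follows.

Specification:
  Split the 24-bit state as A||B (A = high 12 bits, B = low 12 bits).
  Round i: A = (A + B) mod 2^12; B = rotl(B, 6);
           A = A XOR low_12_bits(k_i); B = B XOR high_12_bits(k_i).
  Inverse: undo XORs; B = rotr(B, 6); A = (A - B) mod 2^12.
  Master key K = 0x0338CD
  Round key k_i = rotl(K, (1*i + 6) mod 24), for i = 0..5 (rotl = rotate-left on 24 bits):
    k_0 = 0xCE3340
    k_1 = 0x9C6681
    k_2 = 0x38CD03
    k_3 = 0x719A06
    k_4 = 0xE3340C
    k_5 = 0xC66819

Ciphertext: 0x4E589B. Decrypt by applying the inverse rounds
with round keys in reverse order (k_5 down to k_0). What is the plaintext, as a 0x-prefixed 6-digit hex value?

s_0 = ciphertext = 0x4E589B
s_1 = InvRound(s_0, k_5) = 0xDA9F53
s_2 = InvRound(s_1, k_4) = 0x1A0805
s_3 = InvRound(s_2, k_3) = 0x46A73C
s_4 = InvRound(s_3, k_2) = 0xD57C12
s_5 = InvRound(s_4, k_1) = 0x6BF517
s_6 = InvRound(s_5, k_0) = 0x8D8D27

0x8D8D27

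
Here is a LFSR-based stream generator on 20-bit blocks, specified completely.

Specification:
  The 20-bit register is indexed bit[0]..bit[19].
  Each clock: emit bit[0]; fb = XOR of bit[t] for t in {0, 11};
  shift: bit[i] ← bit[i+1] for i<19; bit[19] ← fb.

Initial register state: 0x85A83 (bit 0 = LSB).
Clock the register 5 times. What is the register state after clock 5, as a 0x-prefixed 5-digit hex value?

reg_0 = 0x85A83
clock 1: out=1, reg = 0x42D41
clock 2: out=1, reg = 0x216A0
clock 3: out=0, reg = 0x10B50
clock 4: out=0, reg = 0x885A8
clock 5: out=0, reg = 0x442D4

0x442D4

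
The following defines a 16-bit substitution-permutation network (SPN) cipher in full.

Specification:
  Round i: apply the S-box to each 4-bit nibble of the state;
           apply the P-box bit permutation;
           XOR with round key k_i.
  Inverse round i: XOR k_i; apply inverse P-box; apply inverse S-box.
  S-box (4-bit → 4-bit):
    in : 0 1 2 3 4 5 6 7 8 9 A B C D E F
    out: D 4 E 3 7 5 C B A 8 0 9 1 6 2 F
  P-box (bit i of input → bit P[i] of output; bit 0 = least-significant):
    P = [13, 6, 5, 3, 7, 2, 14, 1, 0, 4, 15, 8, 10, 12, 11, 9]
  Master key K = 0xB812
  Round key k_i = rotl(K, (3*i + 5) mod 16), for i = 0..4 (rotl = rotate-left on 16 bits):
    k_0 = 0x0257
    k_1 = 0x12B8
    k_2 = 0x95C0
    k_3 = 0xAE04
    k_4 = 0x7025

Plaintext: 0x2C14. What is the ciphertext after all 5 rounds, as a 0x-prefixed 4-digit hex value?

s_0 = plaintext = 0x2C14
s_1 = Round(s_0, k_0) = 0x7836
s_2 = Round(s_1, k_1) = 0x0504
s_3 = Round(s_2, k_2) = 0x7B23
s_4 = Round(s_3, k_3) = 0xD943
s_5 = Round(s_4, k_4) = 0x09E1

0x09E1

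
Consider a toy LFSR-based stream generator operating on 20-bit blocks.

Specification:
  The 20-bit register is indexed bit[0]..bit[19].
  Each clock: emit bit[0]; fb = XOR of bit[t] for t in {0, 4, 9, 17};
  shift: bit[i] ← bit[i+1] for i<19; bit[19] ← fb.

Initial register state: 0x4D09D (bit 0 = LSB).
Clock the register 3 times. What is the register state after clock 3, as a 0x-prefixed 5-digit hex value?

reg_0 = 0x4D09D
clock 1: out=1, reg = 0x2684E
clock 2: out=0, reg = 0x93427
clock 3: out=1, reg = 0xC9A13

0xC9A13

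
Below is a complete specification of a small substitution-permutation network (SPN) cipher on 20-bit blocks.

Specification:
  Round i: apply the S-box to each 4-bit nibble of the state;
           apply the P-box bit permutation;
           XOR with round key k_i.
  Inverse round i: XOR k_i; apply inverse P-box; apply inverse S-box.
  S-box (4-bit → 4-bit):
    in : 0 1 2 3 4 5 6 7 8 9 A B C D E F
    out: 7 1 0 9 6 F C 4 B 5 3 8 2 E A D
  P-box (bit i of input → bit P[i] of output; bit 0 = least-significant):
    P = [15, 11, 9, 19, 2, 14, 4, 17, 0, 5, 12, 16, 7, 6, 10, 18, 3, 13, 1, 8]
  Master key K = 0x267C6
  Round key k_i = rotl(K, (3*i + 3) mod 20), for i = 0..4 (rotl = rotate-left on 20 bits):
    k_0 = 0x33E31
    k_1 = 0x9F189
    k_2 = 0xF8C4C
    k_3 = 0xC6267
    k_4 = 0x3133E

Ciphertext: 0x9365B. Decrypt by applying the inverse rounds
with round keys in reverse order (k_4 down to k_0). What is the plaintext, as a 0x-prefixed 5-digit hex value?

0x8771C

s_0 = ciphertext = 0x9365B
s_1 = InvRound(s_0, k_4) = 0xE4A3B
s_2 = InvRound(s_1, k_3) = 0xAC2FC
s_3 = InvRound(s_2, k_2) = 0x2FE44
s_4 = InvRound(s_3, k_1) = 0x3033D
s_5 = InvRound(s_4, k_0) = 0x8771C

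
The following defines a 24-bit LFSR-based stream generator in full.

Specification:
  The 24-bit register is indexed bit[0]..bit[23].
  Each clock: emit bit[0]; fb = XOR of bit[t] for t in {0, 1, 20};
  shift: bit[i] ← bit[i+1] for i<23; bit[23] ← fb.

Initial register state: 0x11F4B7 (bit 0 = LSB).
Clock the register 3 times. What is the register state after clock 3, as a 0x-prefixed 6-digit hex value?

reg_0 = 0x11F4B7
clock 1: out=1, reg = 0x88FA5B
clock 2: out=1, reg = 0x447D2D
clock 3: out=1, reg = 0xA23E96

0xA23E96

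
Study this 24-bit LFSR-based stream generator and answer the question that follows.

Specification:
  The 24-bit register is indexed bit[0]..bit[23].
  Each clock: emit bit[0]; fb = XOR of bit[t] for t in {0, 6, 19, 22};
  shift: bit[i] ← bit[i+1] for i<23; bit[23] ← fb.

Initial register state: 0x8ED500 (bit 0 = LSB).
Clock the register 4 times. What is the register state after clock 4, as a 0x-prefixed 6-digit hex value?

reg_0 = 0x8ED500
clock 1: out=0, reg = 0xC76A80
clock 2: out=0, reg = 0xE3B540
clock 3: out=0, reg = 0x71DAA0
clock 4: out=0, reg = 0xB8ED50

0xB8ED50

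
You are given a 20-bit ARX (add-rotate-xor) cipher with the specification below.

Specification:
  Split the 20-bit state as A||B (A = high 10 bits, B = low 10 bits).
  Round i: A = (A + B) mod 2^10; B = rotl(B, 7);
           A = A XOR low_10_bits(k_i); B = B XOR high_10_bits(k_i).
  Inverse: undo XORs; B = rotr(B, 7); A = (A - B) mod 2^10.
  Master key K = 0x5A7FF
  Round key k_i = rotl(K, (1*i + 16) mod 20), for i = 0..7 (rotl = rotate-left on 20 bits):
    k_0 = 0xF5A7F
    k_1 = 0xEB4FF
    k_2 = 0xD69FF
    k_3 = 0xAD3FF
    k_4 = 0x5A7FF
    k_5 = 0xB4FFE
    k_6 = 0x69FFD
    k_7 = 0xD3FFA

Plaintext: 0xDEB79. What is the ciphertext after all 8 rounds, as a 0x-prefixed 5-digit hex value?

0xC01CE

s_0 = plaintext = 0xDEB79
s_1 = Round(s_0, k_0) = 0x23339
s_2 = Round(s_1, k_1) = 0xCEB4A
s_3 = Round(s_2, k_2) = 0xDEE33
s_4 = Round(s_3, k_3) = 0x94772
s_5 = Round(s_4, k_4) = 0x8F007
s_6 = Round(s_5, k_5) = 0x6F553
s_7 = Round(s_6, k_6) = 0x3B40D
s_8 = Round(s_7, k_7) = 0xC01CE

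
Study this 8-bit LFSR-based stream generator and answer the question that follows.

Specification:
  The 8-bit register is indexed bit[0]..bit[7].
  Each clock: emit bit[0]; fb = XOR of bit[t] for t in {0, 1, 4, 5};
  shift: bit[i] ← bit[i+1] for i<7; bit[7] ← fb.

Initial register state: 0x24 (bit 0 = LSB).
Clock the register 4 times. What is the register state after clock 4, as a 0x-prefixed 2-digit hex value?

0xD2

reg_0 = 0x24
clock 1: out=0, reg = 0x92
clock 2: out=0, reg = 0x49
clock 3: out=1, reg = 0xA4
clock 4: out=0, reg = 0xD2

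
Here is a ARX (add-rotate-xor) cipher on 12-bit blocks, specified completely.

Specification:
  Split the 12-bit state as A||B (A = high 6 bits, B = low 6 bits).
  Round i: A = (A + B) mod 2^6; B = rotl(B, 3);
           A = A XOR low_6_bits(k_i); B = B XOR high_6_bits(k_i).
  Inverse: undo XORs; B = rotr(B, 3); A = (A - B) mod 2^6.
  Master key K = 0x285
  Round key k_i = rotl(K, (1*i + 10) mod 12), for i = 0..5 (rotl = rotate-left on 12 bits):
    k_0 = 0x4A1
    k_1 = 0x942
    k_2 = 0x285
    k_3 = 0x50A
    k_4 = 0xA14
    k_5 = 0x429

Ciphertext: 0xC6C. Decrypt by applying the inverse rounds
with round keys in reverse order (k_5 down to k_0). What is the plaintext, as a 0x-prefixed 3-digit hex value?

s_0 = ciphertext = 0xC6C
s_1 = InvRound(s_0, k_5) = 0xC67
s_2 = InvRound(s_1, k_4) = 0xB39
s_3 = InvRound(s_2, k_3) = 0xE6D
s_4 = InvRound(s_3, k_2) = 0x03C
s_5 = InvRound(s_4, k_1) = 0xDCB
s_6 = InvRound(s_5, k_0) = 0x2CB

0x2CB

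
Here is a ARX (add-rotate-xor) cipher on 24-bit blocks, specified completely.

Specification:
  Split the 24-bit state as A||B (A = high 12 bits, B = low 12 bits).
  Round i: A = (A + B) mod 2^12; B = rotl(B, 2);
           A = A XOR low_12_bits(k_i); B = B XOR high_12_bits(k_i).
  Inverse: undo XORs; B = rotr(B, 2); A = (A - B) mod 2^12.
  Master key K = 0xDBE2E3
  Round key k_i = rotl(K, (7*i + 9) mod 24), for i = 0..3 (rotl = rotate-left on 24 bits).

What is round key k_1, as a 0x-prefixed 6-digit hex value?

0xE3DBE2

K = 0xDBE2E3
k_0 = rotl(K, (7*0+9) mod 24) = rotl(K, 9) = 0xC5C7B7
k_1 = rotl(K, (7*1+9) mod 24) = rotl(K, 16) = 0xE3DBE2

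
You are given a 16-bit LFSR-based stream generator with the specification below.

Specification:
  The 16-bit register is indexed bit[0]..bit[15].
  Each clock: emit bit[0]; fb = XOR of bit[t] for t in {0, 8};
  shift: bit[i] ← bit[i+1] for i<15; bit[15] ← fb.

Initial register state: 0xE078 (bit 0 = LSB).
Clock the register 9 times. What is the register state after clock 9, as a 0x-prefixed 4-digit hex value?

0x4C70

reg_0 = 0xE078
clock 1: out=0, reg = 0x703C
clock 2: out=0, reg = 0x381E
clock 3: out=0, reg = 0x1C0F
clock 4: out=1, reg = 0x8E07
clock 5: out=1, reg = 0xC703
clock 6: out=1, reg = 0x6381
clock 7: out=1, reg = 0x31C0
clock 8: out=0, reg = 0x98E0
clock 9: out=0, reg = 0x4C70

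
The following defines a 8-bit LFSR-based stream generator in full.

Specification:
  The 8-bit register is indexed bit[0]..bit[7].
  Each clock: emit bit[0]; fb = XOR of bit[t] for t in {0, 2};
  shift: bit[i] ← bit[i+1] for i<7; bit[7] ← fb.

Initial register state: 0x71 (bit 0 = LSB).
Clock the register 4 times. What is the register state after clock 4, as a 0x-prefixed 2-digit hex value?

0xD7

reg_0 = 0x71
clock 1: out=1, reg = 0xB8
clock 2: out=0, reg = 0x5C
clock 3: out=0, reg = 0xAE
clock 4: out=0, reg = 0xD7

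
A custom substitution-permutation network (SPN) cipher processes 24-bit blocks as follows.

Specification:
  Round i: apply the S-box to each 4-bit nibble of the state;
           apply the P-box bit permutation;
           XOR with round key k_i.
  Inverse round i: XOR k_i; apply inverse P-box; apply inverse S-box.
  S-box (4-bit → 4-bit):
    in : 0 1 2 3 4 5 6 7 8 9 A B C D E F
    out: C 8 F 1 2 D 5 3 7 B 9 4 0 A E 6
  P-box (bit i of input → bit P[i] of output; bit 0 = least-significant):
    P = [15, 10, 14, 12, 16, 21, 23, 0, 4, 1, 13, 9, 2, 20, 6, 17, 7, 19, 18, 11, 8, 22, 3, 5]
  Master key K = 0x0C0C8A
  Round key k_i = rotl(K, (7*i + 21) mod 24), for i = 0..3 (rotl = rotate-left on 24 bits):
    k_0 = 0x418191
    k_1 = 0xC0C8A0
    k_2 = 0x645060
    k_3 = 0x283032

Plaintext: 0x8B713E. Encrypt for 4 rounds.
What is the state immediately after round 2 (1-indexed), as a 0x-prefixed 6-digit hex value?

0xFBFC91

s_0 = plaintext = 0x8B713E
s_1 = Round(s_0, k_0) = 0x14D69D
s_2 = Round(s_1, k_1) = 0xFBFC91
s_3 = Round(s_2, k_2) = 0x114029
s_4 = Round(s_3, k_3) = 0x998E13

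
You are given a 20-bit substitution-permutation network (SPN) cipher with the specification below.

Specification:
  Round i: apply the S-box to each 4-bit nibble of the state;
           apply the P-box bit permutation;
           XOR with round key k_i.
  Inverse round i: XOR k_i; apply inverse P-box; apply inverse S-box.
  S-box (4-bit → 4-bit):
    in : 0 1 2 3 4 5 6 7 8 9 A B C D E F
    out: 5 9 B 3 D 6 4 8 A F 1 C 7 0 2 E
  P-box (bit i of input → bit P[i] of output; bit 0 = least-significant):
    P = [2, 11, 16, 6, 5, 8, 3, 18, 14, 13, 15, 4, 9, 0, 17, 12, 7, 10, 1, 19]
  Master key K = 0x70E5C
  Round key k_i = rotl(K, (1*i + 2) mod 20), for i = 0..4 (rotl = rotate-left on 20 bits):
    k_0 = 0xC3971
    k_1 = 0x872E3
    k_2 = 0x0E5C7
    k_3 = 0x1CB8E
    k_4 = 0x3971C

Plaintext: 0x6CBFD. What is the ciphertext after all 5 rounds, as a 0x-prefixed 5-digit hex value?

0xACA6E

s_0 = plaintext = 0x6CBFD
s_1 = Round(s_0, k_0) = 0xABA6A
s_2 = Round(s_1, k_1) = 0xA226F
s_3 = Round(s_2, k_2) = 0x19F1E
s_4 = Round(s_3, k_3) = 0xF713F
s_5 = Round(s_4, k_4) = 0xACA6E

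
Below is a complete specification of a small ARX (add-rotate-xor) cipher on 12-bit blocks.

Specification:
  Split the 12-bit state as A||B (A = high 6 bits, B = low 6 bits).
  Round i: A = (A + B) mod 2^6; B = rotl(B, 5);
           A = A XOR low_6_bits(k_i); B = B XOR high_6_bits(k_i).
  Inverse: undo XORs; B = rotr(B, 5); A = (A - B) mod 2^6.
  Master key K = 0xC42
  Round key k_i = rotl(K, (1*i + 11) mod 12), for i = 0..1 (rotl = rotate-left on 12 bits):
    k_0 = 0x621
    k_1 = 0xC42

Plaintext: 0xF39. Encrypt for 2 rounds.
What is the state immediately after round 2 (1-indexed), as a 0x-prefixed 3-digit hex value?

0xEA3

s_0 = plaintext = 0xF39
s_1 = Round(s_0, k_0) = 0x524
s_2 = Round(s_1, k_1) = 0xEA3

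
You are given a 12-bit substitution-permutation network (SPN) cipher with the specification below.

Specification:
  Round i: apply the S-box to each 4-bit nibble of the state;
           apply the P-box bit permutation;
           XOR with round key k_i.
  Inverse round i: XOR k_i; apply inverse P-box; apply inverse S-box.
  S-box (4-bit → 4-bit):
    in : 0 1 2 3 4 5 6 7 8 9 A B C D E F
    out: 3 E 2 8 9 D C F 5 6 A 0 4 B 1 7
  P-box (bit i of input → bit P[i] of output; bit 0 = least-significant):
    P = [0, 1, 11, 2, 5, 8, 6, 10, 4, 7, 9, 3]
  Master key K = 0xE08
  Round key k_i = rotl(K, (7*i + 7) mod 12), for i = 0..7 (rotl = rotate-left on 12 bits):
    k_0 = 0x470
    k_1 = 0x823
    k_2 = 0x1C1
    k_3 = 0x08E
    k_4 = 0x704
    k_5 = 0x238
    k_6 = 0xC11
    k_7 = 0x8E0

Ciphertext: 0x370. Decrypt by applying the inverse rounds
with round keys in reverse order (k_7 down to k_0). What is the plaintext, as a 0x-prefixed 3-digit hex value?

0x9E9

s_0 = ciphertext = 0x370
s_1 = InvRound(s_0, k_7) = 0xF2C
s_2 = InvRound(s_1, k_6) = 0x504
s_3 = InvRound(s_2, k_5) = 0x5D3
s_4 = InvRound(s_3, k_4) = 0xFCD
s_5 = InvRound(s_4, k_3) = 0xC1F
s_6 = InvRound(s_5, k_2) = 0xD11
s_7 = InvRound(s_6, k_1) = 0xED2
s_8 = InvRound(s_7, k_0) = 0x9E9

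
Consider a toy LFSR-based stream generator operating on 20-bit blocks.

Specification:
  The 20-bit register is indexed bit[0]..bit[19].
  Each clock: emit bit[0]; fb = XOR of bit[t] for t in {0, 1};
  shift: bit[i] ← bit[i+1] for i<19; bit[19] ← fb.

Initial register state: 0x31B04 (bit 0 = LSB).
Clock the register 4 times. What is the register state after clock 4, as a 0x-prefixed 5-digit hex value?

0x631B0

reg_0 = 0x31B04
clock 1: out=0, reg = 0x18D82
clock 2: out=0, reg = 0x8C6C1
clock 3: out=1, reg = 0xC6360
clock 4: out=0, reg = 0x631B0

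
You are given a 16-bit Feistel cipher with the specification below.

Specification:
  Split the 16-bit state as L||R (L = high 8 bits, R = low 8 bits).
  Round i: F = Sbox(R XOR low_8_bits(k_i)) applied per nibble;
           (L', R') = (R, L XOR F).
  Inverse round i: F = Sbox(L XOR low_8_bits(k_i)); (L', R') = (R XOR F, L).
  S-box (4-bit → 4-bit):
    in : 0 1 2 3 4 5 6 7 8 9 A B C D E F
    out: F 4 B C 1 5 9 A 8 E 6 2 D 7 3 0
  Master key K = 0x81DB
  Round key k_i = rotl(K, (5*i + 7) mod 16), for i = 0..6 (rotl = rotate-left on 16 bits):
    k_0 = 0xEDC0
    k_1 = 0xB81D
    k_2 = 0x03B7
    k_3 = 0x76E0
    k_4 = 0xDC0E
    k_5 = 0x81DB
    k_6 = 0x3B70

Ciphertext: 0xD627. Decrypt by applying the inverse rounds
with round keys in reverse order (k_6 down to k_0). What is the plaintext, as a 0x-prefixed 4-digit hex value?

0x86D6

s_0 = ciphertext = 0xD627
s_1 = InvRound(s_0, k_6) = 0x4ED6
s_2 = InvRound(s_1, k_5) = 0x334E
s_3 = InvRound(s_2, k_4) = 0x8933
s_4 = InvRound(s_3, k_3) = 0xAD89
s_5 = InvRound(s_4, k_2) = 0xCFAD
s_6 = InvRound(s_5, k_1) = 0xD6CF
s_7 = InvRound(s_6, k_0) = 0x86D6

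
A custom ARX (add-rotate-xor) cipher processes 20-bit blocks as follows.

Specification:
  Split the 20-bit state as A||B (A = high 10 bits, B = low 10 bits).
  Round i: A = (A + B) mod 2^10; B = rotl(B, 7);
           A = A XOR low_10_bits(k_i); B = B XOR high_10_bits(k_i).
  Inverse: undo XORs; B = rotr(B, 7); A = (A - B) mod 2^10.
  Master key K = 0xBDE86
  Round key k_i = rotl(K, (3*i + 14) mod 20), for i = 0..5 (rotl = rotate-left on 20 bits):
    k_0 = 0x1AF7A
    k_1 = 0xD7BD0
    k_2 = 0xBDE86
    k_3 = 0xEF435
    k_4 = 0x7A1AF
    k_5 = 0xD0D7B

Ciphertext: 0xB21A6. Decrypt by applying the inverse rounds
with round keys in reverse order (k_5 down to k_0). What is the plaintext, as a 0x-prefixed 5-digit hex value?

s_0 = ciphertext = 0xB21A6
s_1 = InvRound(s_0, k_5) = 0x21B2D
s_2 = InvRound(s_1, k_4) = 0xBF22D
s_3 = InvRound(s_2, k_3) = 0x91883
s_4 = InvRound(s_3, k_2) = 0x473A4
s_5 = InvRound(s_4, k_1) = 0xBEFD1
s_6 = InvRound(s_5, k_0) = 0xEA9D7

0xEA9D7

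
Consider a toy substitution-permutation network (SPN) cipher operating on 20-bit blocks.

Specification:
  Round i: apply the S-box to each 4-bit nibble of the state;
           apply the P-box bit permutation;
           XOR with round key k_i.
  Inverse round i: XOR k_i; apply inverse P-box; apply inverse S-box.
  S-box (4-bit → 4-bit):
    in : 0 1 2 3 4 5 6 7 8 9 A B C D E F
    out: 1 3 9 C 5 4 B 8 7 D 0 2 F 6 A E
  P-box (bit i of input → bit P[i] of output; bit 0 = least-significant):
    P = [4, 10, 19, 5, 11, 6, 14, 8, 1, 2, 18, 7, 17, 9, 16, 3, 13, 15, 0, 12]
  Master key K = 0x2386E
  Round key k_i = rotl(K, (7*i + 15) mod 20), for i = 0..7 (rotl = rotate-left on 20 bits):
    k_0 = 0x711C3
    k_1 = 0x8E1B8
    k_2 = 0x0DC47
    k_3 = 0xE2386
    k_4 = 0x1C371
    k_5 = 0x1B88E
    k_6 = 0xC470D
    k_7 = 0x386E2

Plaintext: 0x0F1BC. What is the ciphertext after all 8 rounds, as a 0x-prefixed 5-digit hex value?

s_0 = plaintext = 0x0F1BC
s_1 = Round(s_0, k_0) = 0xE37BD
s_2 = Round(s_1, k_1) = 0x17570
s_3 = Round(s_2, k_2) = 0x47D5F
s_4 = Round(s_3, k_3) = 0x247AB
s_5 = Round(s_4, k_4) = 0x2F7F1
s_6 = Round(s_5, k_5) = 0x0CF56
s_7 = Round(s_6, k_6) = 0xB21B1
s_8 = Round(s_7, k_7) = 0x102BC

0x102BC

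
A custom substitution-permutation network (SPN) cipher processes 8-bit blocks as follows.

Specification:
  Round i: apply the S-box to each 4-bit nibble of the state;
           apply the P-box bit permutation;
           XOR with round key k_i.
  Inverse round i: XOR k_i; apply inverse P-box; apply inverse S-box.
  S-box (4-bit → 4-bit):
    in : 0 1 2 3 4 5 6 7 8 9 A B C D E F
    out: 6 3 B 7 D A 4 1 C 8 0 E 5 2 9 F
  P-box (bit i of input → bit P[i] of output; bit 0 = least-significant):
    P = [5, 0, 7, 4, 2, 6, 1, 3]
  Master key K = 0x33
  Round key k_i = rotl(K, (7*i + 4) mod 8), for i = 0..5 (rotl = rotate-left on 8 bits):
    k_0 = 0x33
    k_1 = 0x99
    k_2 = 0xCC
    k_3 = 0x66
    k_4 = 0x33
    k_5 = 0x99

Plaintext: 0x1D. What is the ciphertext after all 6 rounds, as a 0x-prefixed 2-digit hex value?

0xB1

s_0 = plaintext = 0x1D
s_1 = Round(s_0, k_0) = 0x76
s_2 = Round(s_1, k_1) = 0x1D
s_3 = Round(s_2, k_2) = 0x89
s_4 = Round(s_3, k_3) = 0x7C
s_5 = Round(s_4, k_4) = 0x97
s_6 = Round(s_5, k_5) = 0xB1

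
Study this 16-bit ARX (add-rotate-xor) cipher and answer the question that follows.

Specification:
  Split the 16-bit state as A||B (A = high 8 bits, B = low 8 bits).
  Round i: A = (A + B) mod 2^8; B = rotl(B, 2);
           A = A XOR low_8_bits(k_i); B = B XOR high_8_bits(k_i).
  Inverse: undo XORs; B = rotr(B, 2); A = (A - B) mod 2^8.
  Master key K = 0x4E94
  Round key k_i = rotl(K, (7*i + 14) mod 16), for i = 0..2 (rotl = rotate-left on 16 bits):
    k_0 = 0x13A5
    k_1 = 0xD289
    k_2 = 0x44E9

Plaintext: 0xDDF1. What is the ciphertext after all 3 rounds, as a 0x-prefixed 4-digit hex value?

0xDE42

s_0 = plaintext = 0xDDF1
s_1 = Round(s_0, k_0) = 0x6BD4
s_2 = Round(s_1, k_1) = 0xB681
s_3 = Round(s_2, k_2) = 0xDE42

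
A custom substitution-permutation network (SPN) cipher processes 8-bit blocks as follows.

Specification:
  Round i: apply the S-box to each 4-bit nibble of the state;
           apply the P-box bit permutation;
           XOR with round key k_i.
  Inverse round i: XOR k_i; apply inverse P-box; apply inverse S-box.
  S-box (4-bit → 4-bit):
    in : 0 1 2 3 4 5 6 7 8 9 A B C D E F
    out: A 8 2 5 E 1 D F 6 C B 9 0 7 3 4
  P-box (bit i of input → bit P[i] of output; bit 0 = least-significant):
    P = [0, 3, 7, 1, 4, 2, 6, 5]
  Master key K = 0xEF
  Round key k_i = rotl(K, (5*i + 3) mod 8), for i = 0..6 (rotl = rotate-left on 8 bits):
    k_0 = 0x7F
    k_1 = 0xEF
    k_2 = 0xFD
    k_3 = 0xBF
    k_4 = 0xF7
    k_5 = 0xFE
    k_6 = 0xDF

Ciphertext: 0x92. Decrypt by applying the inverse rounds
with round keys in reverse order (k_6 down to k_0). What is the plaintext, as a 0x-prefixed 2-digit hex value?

0x9A

s_0 = ciphertext = 0x92
s_1 = InvRound(s_0, k_6) = 0x8E
s_2 = InvRound(s_1, k_5) = 0x6C
s_3 = InvRound(s_2, k_4) = 0x57
s_4 = InvRound(s_3, k_3) = 0x98
s_5 = InvRound(s_4, k_2) = 0x45
s_6 = InvRound(s_5, k_1) = 0x14
s_7 = InvRound(s_6, k_0) = 0x9A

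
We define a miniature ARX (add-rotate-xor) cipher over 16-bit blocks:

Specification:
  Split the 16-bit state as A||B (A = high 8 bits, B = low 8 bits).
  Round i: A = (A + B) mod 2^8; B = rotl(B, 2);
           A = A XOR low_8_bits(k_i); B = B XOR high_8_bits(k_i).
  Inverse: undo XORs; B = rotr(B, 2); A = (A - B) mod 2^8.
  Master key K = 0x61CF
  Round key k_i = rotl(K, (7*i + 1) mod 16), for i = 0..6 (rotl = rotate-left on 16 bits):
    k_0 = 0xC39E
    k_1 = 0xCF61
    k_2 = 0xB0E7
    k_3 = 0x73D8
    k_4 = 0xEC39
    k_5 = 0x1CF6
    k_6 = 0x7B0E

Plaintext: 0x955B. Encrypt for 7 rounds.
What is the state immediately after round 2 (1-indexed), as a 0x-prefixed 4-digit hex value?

0x7D75

s_0 = plaintext = 0x955B
s_1 = Round(s_0, k_0) = 0x6EAE
s_2 = Round(s_1, k_1) = 0x7D75
s_3 = Round(s_2, k_2) = 0x1565
s_4 = Round(s_3, k_3) = 0xA2E6
s_5 = Round(s_4, k_4) = 0xB177
s_6 = Round(s_5, k_5) = 0xDEC1
s_7 = Round(s_6, k_6) = 0x917C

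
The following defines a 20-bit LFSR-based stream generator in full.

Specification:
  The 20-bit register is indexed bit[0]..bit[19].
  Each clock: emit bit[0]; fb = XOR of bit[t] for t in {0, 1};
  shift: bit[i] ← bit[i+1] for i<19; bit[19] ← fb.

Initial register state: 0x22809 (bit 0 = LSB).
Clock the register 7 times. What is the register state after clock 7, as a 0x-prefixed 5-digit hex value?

0x1A450

reg_0 = 0x22809
clock 1: out=1, reg = 0x91404
clock 2: out=0, reg = 0x48A02
clock 3: out=0, reg = 0xA4501
clock 4: out=1, reg = 0xD2280
clock 5: out=0, reg = 0x69140
clock 6: out=0, reg = 0x348A0
clock 7: out=0, reg = 0x1A450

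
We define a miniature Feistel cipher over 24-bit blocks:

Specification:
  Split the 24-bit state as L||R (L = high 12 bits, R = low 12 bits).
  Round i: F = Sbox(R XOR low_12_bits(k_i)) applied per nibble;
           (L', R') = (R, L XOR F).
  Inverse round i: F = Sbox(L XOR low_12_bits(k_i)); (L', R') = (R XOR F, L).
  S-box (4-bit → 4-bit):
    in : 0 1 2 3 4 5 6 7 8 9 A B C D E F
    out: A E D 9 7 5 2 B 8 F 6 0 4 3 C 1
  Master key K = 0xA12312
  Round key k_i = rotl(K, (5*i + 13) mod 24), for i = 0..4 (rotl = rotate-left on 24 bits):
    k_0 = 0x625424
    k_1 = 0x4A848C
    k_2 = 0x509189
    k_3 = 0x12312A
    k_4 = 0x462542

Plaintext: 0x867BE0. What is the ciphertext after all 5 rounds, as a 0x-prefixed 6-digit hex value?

s_0 = plaintext = 0x867BE0
s_1 = Round(s_0, k_0) = 0xBE0920
s_2 = Round(s_1, k_1) = 0x920884
s_3 = Round(s_2, k_2) = 0x884683
s_4 = Round(s_3, k_3) = 0x6833EB
s_5 = Round(s_4, k_4) = 0x3EB4EC

0x3EB4EC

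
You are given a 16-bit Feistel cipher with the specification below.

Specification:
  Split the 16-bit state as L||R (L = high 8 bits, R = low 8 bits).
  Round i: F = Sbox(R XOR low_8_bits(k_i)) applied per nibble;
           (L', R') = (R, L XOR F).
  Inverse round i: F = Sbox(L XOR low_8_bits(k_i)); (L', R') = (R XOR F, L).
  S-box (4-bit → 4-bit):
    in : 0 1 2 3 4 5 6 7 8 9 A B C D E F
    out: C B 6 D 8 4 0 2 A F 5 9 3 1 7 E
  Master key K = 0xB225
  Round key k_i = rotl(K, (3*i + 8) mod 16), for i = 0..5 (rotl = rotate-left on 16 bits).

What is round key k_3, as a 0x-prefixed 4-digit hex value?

K = 0xB225
k_0 = rotl(K, (3*0+8) mod 16) = rotl(K, 8) = 0x25B2
k_1 = rotl(K, (3*1+8) mod 16) = rotl(K, 11) = 0x2D91
k_2 = rotl(K, (3*2+8) mod 16) = rotl(K, 14) = 0x6C89
k_3 = rotl(K, (3*3+8) mod 16) = rotl(K, 1) = 0x644B

0x644B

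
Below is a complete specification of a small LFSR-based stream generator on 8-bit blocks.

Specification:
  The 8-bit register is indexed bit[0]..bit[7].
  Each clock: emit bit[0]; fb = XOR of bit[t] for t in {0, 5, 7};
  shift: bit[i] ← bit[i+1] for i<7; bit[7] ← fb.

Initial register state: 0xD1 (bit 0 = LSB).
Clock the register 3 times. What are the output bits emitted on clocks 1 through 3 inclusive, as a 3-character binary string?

100

reg_0 = 0xD1
clock 1: out=1, reg = 0x68
clock 2: out=0, reg = 0xB4
clock 3: out=0, reg = 0x5A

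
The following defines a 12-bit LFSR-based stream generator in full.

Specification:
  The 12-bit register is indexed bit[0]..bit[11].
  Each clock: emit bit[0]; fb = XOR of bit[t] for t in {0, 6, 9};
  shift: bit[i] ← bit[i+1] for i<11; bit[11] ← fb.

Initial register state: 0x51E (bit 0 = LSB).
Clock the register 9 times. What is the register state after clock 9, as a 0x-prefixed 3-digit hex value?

reg_0 = 0x51E
clock 1: out=0, reg = 0x28F
clock 2: out=1, reg = 0x147
clock 3: out=1, reg = 0x0A3
clock 4: out=1, reg = 0x851
clock 5: out=1, reg = 0x428
clock 6: out=0, reg = 0x214
clock 7: out=0, reg = 0x90A
clock 8: out=0, reg = 0x485
clock 9: out=1, reg = 0xA42

0xA42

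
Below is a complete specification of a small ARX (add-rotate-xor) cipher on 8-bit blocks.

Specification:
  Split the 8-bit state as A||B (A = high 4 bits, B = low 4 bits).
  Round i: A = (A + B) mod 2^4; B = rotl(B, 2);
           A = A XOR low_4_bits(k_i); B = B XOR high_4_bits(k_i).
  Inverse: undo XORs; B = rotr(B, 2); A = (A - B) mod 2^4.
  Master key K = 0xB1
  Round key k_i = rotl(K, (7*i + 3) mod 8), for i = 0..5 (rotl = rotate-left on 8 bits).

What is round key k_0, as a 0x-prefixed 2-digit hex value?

0x8D

K = 0xB1
k_0 = rotl(K, (7*0+3) mod 8) = rotl(K, 3) = 0x8D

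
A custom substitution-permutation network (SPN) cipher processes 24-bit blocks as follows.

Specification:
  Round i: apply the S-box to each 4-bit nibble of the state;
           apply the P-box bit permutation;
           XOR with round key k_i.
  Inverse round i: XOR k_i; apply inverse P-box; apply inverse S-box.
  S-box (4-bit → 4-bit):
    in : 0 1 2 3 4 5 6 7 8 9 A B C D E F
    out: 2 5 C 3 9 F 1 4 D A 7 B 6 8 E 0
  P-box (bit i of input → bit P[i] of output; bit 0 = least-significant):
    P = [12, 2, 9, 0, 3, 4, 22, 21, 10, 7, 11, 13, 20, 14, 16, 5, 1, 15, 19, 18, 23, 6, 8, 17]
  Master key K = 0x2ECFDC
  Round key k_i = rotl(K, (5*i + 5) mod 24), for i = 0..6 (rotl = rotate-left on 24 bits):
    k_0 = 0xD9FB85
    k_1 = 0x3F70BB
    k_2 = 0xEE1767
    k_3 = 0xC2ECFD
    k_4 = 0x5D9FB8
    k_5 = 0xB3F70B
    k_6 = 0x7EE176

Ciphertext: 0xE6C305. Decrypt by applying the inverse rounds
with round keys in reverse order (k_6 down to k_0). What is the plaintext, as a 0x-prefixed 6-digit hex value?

s_0 = ciphertext = 0xE6C305
s_1 = InvRound(s_0, k_6) = 0x314D02
s_2 = InvRound(s_1, k_5) = 0x40F268
s_3 = InvRound(s_2, k_4) = 0xC2A50F
s_4 = InvRound(s_3, k_3) = 0xC69C0F
s_5 = InvRound(s_4, k_2) = 0xCCD747
s_6 = InvRound(s_5, k_1) = 0x508B5C
s_7 = InvRound(s_6, k_0) = 0x37C934

0x37C934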